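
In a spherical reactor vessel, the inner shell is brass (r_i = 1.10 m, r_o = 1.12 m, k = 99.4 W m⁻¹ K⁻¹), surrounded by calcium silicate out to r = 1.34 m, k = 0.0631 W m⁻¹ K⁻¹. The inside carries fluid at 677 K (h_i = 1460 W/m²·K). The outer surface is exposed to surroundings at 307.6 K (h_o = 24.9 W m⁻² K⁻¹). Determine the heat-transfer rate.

Q = 1980 W

Resistance network (inner→outer):
  R_conv,in = 1/(4πr²h) = 1/(4π·1.10²·1460) = 4.505×10^-5 K/W
  R_brass = (1/1.10 − 1/1.12)/(4πk) = 0.01623/(4π·99.4) = 1.300×10^-5 K/W
  R_calcium silicate = (1/1.12 − 1/1.34)/(4πk) = 0.1466/(4π·0.0631) = 0.1849 K/W
  R_conv,out = 1/(4πr²h) = 1/(4π·1.34²·24.9) = 0.001780 K/W
ΣR = 4.505×10^-5 + 1.300×10^-5 + 0.1849 + 0.001780 = 0.1867 K/W
Q = ΔT/ΣR = (677 K − 307.6 K)/0.1867 = 1980 W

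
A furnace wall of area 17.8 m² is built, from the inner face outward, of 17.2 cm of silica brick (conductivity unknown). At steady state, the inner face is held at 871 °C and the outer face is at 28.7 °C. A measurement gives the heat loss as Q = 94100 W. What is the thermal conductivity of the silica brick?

ΣR = ΔT/Q = |871 − 28.7|/94100 = 0.008951 K/W
L/(kA) = 0.008951 ⇒ k = 0.172/(0.008951·17.8) = 1.08 W/m·K

k = 1.08 W/m·K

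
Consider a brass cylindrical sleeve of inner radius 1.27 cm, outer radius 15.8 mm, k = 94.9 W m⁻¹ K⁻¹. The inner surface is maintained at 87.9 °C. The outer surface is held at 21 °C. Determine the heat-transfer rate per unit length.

Q' = 1.83×10^5 W/m

Q' = 2πk·ΔT/ln(r₂/r₁) = 2π × 94.9 × 66.9 / ln(0.0158/0.0127) = 1.83×10^5 W/m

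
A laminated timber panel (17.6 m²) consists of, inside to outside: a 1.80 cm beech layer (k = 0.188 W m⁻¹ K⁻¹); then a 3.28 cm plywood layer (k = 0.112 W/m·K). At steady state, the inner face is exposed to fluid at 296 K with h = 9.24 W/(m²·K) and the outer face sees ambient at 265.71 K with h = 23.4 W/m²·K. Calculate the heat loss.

Q = 988 W

Resistance network (inner→outer):
  R_conv,in = 1/(hA) = 1/(9.24·17.6) = 0.006149 K/W
  R_beech = L/(kA) = 0.0180/(0.188·17.6) = 0.005440 K/W
  R_plywood = L/(kA) = 0.0328/(0.112·17.6) = 0.01664 K/W
  R_conv,out = 1/(hA) = 1/(23.4·17.6) = 0.002428 K/W
ΣR = 0.006149 + 0.005440 + 0.01664 + 0.002428 = 0.03066 K/W
Q = ΔT/ΣR = (296 K − 265.71 K)/0.03066 = 988 W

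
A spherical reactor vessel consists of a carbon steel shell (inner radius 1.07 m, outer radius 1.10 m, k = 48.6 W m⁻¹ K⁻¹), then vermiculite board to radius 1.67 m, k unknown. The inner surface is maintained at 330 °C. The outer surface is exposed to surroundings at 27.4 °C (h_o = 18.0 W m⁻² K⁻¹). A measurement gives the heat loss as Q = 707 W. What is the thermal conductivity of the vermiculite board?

ΣR = ΔT/Q = |330 − 27.4|/707 = 0.4280 K/W
Known resistances:
  R_carbon steel = (1/1.07 − 1/1.10)/(4πk) = 0.02549/(4π·48.6) = 4.173×10^-5 K/W
  R_conv,out = 1/(4πr²h) = 1/(4π·1.67²·18.0) = 0.001585 K/W
R_vermiculite board = ΣR − ΣR_known = 0.4280 − 0.001627 = 0.4264 K/W
(1/r₁−1/r₂)/(4πk) = 0.4264 ⇒ k = 0.3103/(4π·0.4264) = 0.0579 W/m·K

k = 0.0579 W/m·K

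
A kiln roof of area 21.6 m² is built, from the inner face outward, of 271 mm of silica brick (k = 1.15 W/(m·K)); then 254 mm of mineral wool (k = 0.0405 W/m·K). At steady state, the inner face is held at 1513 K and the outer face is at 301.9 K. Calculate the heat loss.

Series thermal resistances, inner to outer:
  R_silica brick = L/(kA) = 0.271/(1.15·21.6) = 0.01091 K/W
  R_mineral wool = L/(kA) = 0.254/(0.0405·21.6) = 0.2904 K/W
ΣR = 0.01091 + 0.2904 = 0.3013 K/W
Q = ΔT/ΣR = (1513 K − 301.9 K)/0.3013 = 4020 W

Q = 4.02 kW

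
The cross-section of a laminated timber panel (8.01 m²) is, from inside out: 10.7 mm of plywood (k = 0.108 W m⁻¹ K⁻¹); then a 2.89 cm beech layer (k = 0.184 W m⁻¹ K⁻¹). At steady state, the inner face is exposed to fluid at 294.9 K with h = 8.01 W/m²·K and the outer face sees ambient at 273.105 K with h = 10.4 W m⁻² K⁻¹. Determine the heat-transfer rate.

Q = 366 W

Series thermal resistances, inner to outer:
  R_conv,in = 1/(hA) = 1/(8.01·8.01) = 0.01559 K/W
  R_plywood = L/(kA) = 0.0107/(0.108·8.01) = 0.01237 K/W
  R_beech = L/(kA) = 0.0289/(0.184·8.01) = 0.01961 K/W
  R_conv,out = 1/(hA) = 1/(10.4·8.01) = 0.01200 K/W
ΣR = 0.01559 + 0.01237 + 0.01961 + 0.01200 = 0.05957 K/W
Q = ΔT/ΣR = (294.9 K − 273.105 K)/0.05957 = 366 W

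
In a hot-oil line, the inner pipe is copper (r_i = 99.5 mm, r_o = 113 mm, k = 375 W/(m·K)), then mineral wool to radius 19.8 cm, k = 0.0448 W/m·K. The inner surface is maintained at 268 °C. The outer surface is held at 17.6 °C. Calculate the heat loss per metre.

Q' = 126 W/m

Resistance network (inner→outer):
  R'_copper = ln(0.113/0.0995)/(2πk) = 0.1272/(2π·375) = 5.400×10^-5 m·K/W
  R'_mineral wool = ln(0.198/0.113)/(2πk) = 0.5609/(2π·0.0448) = 1.993 m·K/W
ΣR = 5.400×10^-5 + 1.993 = 1.993 m·K/W
Q' = ΔT/ΣR = (268 °C − 17.6 °C)/1.993 = 126 W/m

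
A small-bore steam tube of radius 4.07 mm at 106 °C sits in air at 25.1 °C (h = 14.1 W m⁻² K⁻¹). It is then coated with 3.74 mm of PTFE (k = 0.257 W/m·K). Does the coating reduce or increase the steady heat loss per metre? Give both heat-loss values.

increases: 29.2 → 43.8 W/m

Critical radius for a cylinder: r_cr = k/h = 0.0182 m = 1.82 cm.
Outer radius after coating: r₂ = 0.00407 + 0.00374 = 0.00781 m.
Since r₁ < r_cr and r₂ ≤ r_cr, the coating moves toward the maximum at r_cr — heat loss rises.
Bare: R = 1/(2πr₁h) = 2.773 m·K/W; Q = 80.9/2.773 = 29.2 W/m.
Coated: R = R_cond + R_conv = 1.849 m·K/W; Q = 80.9/1.849 = 43.8 W/m.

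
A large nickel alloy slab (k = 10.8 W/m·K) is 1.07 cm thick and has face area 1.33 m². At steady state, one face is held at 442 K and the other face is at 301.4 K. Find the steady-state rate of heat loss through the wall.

Q = kA·ΔT/L = 10.8 × 1.33 × |442 K − 301.4 K| / 0.0107 = 1.89×10^5 W

Q = 189 kW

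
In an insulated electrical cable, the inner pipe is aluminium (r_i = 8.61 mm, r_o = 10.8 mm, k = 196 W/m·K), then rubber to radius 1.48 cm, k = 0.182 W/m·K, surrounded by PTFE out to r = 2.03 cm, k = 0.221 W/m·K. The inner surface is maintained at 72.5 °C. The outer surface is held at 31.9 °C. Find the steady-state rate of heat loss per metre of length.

Treat each layer as a resistance in series:
  R'_aluminium = ln(0.0108/0.00861)/(2πk) = 0.2266/(2π·196) = 1.840×10^-4 m·K/W
  R'_rubber = ln(0.0148/0.0108)/(2πk) = 0.3151/(2π·0.182) = 0.2755 m·K/W
  R'_PTFE = ln(0.0203/0.0148)/(2πk) = 0.3160/(2π·0.221) = 0.2276 m·K/W
ΣR = 1.840×10^-4 + 0.2755 + 0.2276 = 0.5033 m·K/W
Q' = ΔT/ΣR = (72.5 °C − 31.9 °C)/0.5033 = 80.7 W/m

Q' = 80.7 W/m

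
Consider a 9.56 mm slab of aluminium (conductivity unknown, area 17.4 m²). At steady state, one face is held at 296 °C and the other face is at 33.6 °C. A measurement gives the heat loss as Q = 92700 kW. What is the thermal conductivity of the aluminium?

ΣR = ΔT/Q = |296 − 33.6|/9.27×10^7 = 2.831×10^-6 K/W
L/(kA) = 2.831×10^-6 ⇒ k = 0.00956/(2.831×10^-6·17.4) = 194 W/m·K

k = 194 W/m·K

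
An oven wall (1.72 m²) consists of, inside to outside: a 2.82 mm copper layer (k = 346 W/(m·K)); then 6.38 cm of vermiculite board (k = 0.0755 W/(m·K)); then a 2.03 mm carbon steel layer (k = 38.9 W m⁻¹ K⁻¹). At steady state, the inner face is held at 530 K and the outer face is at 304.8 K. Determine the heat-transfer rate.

Resistance network (inner→outer):
  R_copper = L/(kA) = 0.00282/(346·1.72) = 4.739×10^-6 K/W
  R_vermiculite board = L/(kA) = 0.0638/(0.0755·1.72) = 0.4913 K/W
  R_carbon steel = L/(kA) = 0.00203/(38.9·1.72) = 3.034×10^-5 K/W
ΣR = 4.739×10^-6 + 0.4913 + 3.034×10^-5 = 0.4913 K/W
Q = ΔT/ΣR = (530 K − 304.8 K)/0.4913 = 458 W

Q = 458 W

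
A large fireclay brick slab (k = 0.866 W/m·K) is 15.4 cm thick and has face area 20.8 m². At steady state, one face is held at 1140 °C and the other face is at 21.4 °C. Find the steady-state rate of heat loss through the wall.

Q = kA·ΔT/L = 0.866 × 20.8 × |1140 °C − 21.4 °C| / 0.154 = 1.31×10^5 W

Q = 131 kW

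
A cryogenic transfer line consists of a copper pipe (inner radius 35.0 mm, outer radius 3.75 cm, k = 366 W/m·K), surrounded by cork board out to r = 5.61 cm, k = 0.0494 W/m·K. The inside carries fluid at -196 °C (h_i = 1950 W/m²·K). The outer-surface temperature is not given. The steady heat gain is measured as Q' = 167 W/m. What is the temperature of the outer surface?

T_out = 21.1 °C

Series resistances:
  R'_conv,in = 1/(2πr h) = 1/(2π·0.0350·1950) = 0.002332 m·K/W
  R'_copper = ln(0.0375/0.0350)/(2πk) = 0.06899/(2π·366) = 3.000×10^-5 m·K/W
  R'_cork board = ln(0.0561/0.0375)/(2πk) = 0.4028/(2π·0.0494) = 1.298 m·K/W
ΣR = 1.300 m·K/W
ΔT = Q'·ΣR = 167 × 1.300 = 217.1 K
Heat flows inward, so T_out = T_in + ΔT = -196 + 217.1 = 21.1 °C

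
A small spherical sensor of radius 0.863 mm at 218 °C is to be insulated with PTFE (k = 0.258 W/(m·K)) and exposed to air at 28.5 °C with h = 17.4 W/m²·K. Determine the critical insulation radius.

For a sphere, r_cr = 2k_ins/h = 2·0.258/17.4 = 0.0297 m = 2.97 cm

r_cr = 2.97 cm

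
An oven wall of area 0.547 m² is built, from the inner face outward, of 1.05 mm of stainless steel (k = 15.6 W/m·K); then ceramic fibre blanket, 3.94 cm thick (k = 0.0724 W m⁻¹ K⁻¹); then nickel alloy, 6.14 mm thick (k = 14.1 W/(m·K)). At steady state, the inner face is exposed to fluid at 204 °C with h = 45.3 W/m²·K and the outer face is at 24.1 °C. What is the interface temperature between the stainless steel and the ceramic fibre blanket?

Resistance network (inner→outer):
  R_conv,in = 1/(hA) = 1/(45.3·0.547) = 0.04036 K/W
  R_stainless steel = L/(kA) = 0.00105/(15.6·0.547) = 1.230×10^-4 K/W
  R_ceramic fibre blanket = L/(kA) = 0.0394/(0.0724·0.547) = 0.9949 K/W
  R_nickel alloy = L/(kA) = 0.00614/(14.1·0.547) = 7.961×10^-4 K/W
ΣR = 0.04036 + 1.230×10^-4 + 0.9949 + 7.961×10^-4 = 1.036 K/W
Q = ΔT/ΣR = (204 °C − 24.1 °C)/1.036 = 173.6 W
From the inner boundary to the stainless steel/ceramic fibre blanket interface, ΣR_partial = 0.04048 K/W.
T_interface = T_in − Q·ΣR_partial = 204 °C − (173.6)(0.04048) = 197 °C

T = 197 °C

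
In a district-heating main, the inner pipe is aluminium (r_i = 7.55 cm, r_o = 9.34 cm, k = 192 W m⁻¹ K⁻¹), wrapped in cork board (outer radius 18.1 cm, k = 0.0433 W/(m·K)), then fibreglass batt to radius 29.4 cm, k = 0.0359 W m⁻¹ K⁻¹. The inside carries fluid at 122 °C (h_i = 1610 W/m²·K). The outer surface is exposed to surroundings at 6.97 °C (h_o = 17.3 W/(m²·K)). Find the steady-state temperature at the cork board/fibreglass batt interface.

T = 61.4 °C

Treat each layer as a resistance in series:
  R'_conv,in = 1/(2πr h) = 1/(2π·0.0755·1610) = 0.001309 m·K/W
  R'_aluminium = ln(0.0934/0.0755)/(2πk) = 0.2128/(2π·192) = 1.764×10^-4 m·K/W
  R'_cork board = ln(0.181/0.0934)/(2πk) = 0.6616/(2π·0.0433) = 2.432 m·K/W
  R'_fibreglass batt = ln(0.294/0.181)/(2πk) = 0.4851/(2π·0.0359) = 2.151 m·K/W
  R'_conv,out = 1/(2πr h) = 1/(2π·0.294·17.3) = 0.03129 m·K/W
ΣR = 0.001309 + 1.764×10^-4 + 2.432 + 2.151 + 0.03129 = 4.616 m·K/W
Q' = ΔT/ΣR = (122 °C − 6.97 °C)/4.616 = 24.92 W/m
From the inner boundary to the cork board/fibreglass batt interface, ΣR_partial = 2.433 m·K/W.
T_interface = T_in − Q'·ΣR_partial = 122 °C − (24.92)(2.433) = 61.4 °C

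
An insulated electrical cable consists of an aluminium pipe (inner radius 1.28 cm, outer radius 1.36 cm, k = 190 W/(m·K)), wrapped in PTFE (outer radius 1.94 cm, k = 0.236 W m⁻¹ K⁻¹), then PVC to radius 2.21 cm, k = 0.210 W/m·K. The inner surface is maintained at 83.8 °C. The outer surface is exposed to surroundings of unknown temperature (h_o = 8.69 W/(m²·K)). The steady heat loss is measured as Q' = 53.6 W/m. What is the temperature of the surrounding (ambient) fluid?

T_out = 21.2 °C

Sum the resistances:
  R'_aluminium = ln(0.0136/0.0128)/(2πk) = 0.06062/(2π·190) = 5.078×10^-5 m·K/W
  R'_PTFE = ln(0.0194/0.0136)/(2πk) = 0.3552/(2π·0.236) = 0.2395 m·K/W
  R'_PVC = ln(0.0221/0.0194)/(2πk) = 0.1303/(2π·0.210) = 0.09876 m·K/W
  R'_conv,out = 1/(2πr h) = 1/(2π·0.0221·8.69) = 0.8287 m·K/W
ΣR = 1.167 m·K/W
ΔT = Q'·ΣR = 53.6 × 1.167 = 62.55 K
Heat flows outward, so T_out = T_in − ΔT = 83.8 − 62.55 = 21.2 °C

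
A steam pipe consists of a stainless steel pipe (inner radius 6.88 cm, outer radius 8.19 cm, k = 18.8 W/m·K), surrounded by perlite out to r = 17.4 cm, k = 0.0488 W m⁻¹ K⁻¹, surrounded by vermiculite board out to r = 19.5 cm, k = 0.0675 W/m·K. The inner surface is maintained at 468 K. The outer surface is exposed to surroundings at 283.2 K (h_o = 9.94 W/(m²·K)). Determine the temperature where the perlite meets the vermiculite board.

T = 306.3 K

Treat each layer as a resistance in series:
  R'_stainless steel = ln(0.0819/0.0688)/(2πk) = 0.1743/(2π·18.8) = 0.001476 m·K/W
  R'_perlite = ln(0.174/0.0819)/(2πk) = 0.7536/(2π·0.0488) = 2.458 m·K/W
  R'_vermiculite board = ln(0.195/0.174)/(2πk) = 0.1139/(2π·0.0675) = 0.2687 m·K/W
  R'_conv,out = 1/(2πr h) = 1/(2π·0.195·9.94) = 0.08211 m·K/W
ΣR = 0.001476 + 2.458 + 0.2687 + 0.08211 = 2.810 m·K/W
Q' = ΔT/ΣR = (468 K − 283.2 K)/2.810 = 65.77 W/m
From the inner boundary to the perlite/vermiculite board interface, ΣR_partial = 2.459 m·K/W.
T_interface = T_in − Q'·ΣR_partial = 468 K − (65.77)(2.459) = 306.3 K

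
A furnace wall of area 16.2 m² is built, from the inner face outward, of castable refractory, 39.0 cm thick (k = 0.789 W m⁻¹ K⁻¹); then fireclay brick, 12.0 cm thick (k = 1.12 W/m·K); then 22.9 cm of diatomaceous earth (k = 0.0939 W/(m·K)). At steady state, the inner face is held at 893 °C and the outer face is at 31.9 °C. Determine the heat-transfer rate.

Resistance network (inner→outer):
  R_castable refractory = L/(kA) = 0.390/(0.789·16.2) = 0.03051 K/W
  R_fireclay brick = L/(kA) = 0.120/(1.12·16.2) = 0.006614 K/W
  R_diatomaceous earth = L/(kA) = 0.229/(0.0939·16.2) = 0.1505 K/W
ΣR = 0.03051 + 0.006614 + 0.1505 = 0.1876 K/W
Q = ΔT/ΣR = (893 °C − 31.9 °C)/0.1876 = 4590 W

Q = 4.59 kW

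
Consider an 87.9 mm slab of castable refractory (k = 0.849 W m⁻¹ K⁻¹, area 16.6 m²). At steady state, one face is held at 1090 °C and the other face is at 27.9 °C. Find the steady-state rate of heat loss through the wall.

Q = 170 kW

Q = kA·ΔT/L = 0.849 × 16.6 × |1090 °C − 27.9 °C| / 0.0879 = 1.70×10^5 W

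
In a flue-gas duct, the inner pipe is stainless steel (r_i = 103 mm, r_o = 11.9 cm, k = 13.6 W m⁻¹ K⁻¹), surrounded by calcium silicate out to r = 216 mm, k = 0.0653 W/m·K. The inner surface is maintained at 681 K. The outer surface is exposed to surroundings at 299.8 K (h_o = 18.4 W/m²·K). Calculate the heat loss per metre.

Q' = 255 W/m

Series thermal resistances, inner to outer:
  R'_stainless steel = ln(0.119/0.103)/(2πk) = 0.1444/(2π·13.6) = 0.001690 m·K/W
  R'_calcium silicate = ln(0.216/0.119)/(2πk) = 0.5962/(2π·0.0653) = 1.453 m·K/W
  R'_conv,out = 1/(2πr h) = 1/(2π·0.216·18.4) = 0.04005 m·K/W
ΣR = 0.001690 + 1.453 + 0.04005 = 1.495 m·K/W
Q' = ΔT/ΣR = (681 K − 299.8 K)/1.495 = 255 W/m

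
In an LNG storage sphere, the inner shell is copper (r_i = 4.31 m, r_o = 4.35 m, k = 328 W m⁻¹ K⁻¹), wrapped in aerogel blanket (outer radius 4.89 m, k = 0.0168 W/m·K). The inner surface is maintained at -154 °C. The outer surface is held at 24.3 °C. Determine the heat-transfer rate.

Treat each layer as a resistance in series:
  R_copper = (1/4.31 − 1/4.35)/(4πk) = 0.002134/(4π·328) = 5.176×10^-7 K/W
  R_aerogel blanket = (1/4.35 − 1/4.89)/(4πk) = 0.02539/(4π·0.0168) = 0.1202 K/W
ΣR = 5.176×10^-7 + 0.1202 = 0.1202 K/W
Q = ΔT/ΣR = (-154 °C − 24.3 °C)/0.1202 = -1480 W
(Negative Q ⇒ heat flows inward; heat gain = 1480 W.)

Q = 1480 W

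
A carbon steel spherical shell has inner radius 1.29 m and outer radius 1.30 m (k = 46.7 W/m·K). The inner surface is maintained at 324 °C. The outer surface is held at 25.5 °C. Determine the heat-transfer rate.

Q = 2.94×10^7 W

Q = 4πk·ΔT/(1/r₁ − 1/r₂) = 4π × 46.7 × 298.5 / (1/1.29 − 1/1.30) = 2.94×10^7 W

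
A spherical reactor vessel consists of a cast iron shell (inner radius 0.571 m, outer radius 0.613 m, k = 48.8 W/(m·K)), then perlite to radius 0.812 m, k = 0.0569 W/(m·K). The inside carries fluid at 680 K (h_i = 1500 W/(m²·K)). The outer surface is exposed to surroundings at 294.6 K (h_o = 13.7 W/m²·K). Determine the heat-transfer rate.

Treat each layer as a resistance in series:
  R_conv,in = 1/(4πr²h) = 1/(4π·0.571²·1500) = 1.627×10^-4 K/W
  R_cast iron = (1/0.571 − 1/0.613)/(4πk) = 0.1200/(4π·48.8) = 1.957×10^-4 K/W
  R_perlite = (1/0.613 − 1/0.812)/(4πk) = 0.3998/(4π·0.0569) = 0.5591 K/W
  R_conv,out = 1/(4πr²h) = 1/(4π·0.812²·13.7) = 0.008810 K/W
ΣR = 1.627×10^-4 + 1.957×10^-4 + 0.5591 + 0.008810 = 0.5683 K/W
Q = ΔT/ΣR = (680 K − 294.6 K)/0.5683 = 678 W

Q = 678 W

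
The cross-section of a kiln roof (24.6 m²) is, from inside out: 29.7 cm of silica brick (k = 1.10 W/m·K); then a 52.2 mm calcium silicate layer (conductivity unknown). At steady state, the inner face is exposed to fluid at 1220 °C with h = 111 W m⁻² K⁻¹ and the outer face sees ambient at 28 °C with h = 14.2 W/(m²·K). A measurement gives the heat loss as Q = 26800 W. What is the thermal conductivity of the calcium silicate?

k = 0.0701 W/m·K

ΣR = ΔT/Q = |1220 − 28|/26800 = 0.04448 K/W
Known resistances:
  R_conv,in = 1/(hA) = 1/(111·24.6) = 3.662×10^-4 K/W
  R_silica brick = L/(kA) = 0.297/(1.10·24.6) = 0.01098 K/W
  R_conv,out = 1/(hA) = 1/(14.2·24.6) = 0.002863 K/W
R_calcium silicate = ΣR − ΣR_known = 0.04448 − 0.01421 = 0.03027 K/W
L/(kA) = 0.03027 ⇒ k = 0.0522/(0.03027·24.6) = 0.0701 W/m·K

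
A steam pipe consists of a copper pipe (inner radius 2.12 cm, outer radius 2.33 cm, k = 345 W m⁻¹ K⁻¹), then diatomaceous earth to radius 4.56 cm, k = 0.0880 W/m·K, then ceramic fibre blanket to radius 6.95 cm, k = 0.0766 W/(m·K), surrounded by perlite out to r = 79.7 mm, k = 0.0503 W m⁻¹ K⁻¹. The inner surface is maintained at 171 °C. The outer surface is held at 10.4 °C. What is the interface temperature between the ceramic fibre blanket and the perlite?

T = 38.0 °C

Treat each layer as a resistance in series:
  R'_copper = ln(0.0233/0.0212)/(2πk) = 0.09445/(2π·345) = 4.357×10^-5 m·K/W
  R'_diatomaceous earth = ln(0.0456/0.0233)/(2πk) = 0.6715/(2π·0.0880) = 1.214 m·K/W
  R'_ceramic fibre blanket = ln(0.0695/0.0456)/(2πk) = 0.4214/(2π·0.0766) = 0.8756 m·K/W
  R'_perlite = ln(0.0797/0.0695)/(2πk) = 0.1369/(2π·0.0503) = 0.4333 m·K/W
ΣR = 4.357×10^-5 + 1.214 + 0.8756 + 0.4333 = 2.523 m·K/W
Q' = ΔT/ΣR = (171 °C − 10.4 °C)/2.523 = 63.65 W/m
From the inner boundary to the ceramic fibre blanket/perlite interface, ΣR_partial = 2.090 m·K/W.
T_interface = T_in − Q'·ΣR_partial = 171 °C − (63.65)(2.090) = 38.0 °C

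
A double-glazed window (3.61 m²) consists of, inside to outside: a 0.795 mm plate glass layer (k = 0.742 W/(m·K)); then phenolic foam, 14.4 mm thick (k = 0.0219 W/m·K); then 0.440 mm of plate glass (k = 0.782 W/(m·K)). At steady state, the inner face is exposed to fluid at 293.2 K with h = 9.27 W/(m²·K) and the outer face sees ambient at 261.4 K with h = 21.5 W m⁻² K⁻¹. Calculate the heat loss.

Q = 141 W

Resistance network (inner→outer):
  R_conv,in = 1/(hA) = 1/(9.27·3.61) = 0.02988 K/W
  R_plate glass = L/(kA) = 7.95×10^-4/(0.742·3.61) = 2.968×10^-4 K/W
  R_phenolic foam = L/(kA) = 0.0144/(0.0219·3.61) = 0.1821 K/W
  R_plate glass = L/(kA) = 4.40×10^-4/(0.782·3.61) = 1.559×10^-4 K/W
  R_conv,out = 1/(hA) = 1/(21.5·3.61) = 0.01288 K/W
ΣR = 0.02988 + 2.968×10^-4 + 0.1821 + 1.559×10^-4 + 0.01288 = 0.2253 K/W
Q = ΔT/ΣR = (293.2 K − 261.4 K)/0.2253 = 141 W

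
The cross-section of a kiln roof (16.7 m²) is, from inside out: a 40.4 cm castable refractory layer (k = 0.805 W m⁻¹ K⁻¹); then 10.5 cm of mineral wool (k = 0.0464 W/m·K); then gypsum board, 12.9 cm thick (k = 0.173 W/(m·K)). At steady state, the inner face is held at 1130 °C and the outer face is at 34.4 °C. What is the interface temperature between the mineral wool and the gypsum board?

T = 267 °C

Resistance network (inner→outer):
  R_castable refractory = L/(kA) = 0.404/(0.805·16.7) = 0.03005 K/W
  R_mineral wool = L/(kA) = 0.105/(0.0464·16.7) = 0.1355 K/W
  R_gypsum board = L/(kA) = 0.129/(0.173·16.7) = 0.04465 K/W
ΣR = 0.03005 + 0.1355 + 0.04465 = 0.2102 K/W
Q = ΔT/ΣR = (1130 °C − 34.4 °C)/0.2102 = 5212 W
From the inner boundary to the mineral wool/gypsum board interface, ΣR_partial = 0.1656 K/W.
T_interface = T_in − Q·ΣR_partial = 1130 °C − (5212)(0.1656) = 267 °C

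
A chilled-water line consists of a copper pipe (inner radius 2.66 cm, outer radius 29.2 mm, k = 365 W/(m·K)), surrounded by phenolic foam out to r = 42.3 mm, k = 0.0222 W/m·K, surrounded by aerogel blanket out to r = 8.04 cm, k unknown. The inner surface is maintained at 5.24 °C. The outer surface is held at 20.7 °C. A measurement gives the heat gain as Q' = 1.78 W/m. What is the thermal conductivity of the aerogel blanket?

ΣR = ΔT/Q' = |5.24 − 20.7|/1.78 = 8.685 m·K/W
Known resistances:
  R'_copper = ln(0.0292/0.0266)/(2πk) = 0.09326/(2π·365) = 4.066×10^-5 m·K/W
  R'_phenolic foam = ln(0.0423/0.0292)/(2πk) = 0.3706/(2π·0.0222) = 2.657 m·K/W
R_aerogel blanket = ΣR − ΣR_known = 8.685 − 2.657 = 6.028 m·K/W
ln(r₂/r₁)/(2πk) = 6.028 ⇒ k = 0.6422/(2π·6.028) = 0.0170 W/m·K

k = 0.0170 W/m·K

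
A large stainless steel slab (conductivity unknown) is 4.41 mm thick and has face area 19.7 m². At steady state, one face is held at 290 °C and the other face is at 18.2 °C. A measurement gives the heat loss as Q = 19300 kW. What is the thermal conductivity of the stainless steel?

k = 15.9 W/m·K

ΣR = ΔT/Q = |290 − 18.2|/1.93×10^7 = 1.408×10^-5 K/W
L/(kA) = 1.408×10^-5 ⇒ k = 0.00441/(1.408×10^-5·19.7) = 15.9 W/m·K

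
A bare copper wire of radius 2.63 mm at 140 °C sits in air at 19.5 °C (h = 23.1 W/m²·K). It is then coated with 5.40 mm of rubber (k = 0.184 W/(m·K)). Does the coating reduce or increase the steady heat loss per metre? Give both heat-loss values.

increases: 46.0 → 66.1 W/m

Critical radius for a cylinder: r_cr = k/h = 0.00797 m = 0.797 cm.
Outer radius after coating: r₂ = 0.00263 + 0.00540 = 0.00803 m.
r₁ < r_cr < r₂: heat loss rises to a maximum at r_cr then falls. Whether the coating helps depends on whether Q(r₂) has dropped back below Q(r₁).
Bare: R = 1/(2πr₁h) = 2.620 m·K/W; Q = 120.5/2.620 = 46.0 W/m.
Coated: R = R_cond + R_conv = 1.823 m·K/W; Q = 120.5/1.823 = 66.1 W/m.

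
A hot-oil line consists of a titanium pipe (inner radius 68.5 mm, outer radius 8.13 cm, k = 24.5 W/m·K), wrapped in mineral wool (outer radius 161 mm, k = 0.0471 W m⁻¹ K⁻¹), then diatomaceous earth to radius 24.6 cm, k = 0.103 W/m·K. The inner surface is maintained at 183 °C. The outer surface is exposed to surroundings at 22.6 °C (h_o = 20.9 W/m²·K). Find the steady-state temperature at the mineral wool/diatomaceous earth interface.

T = 59.3 °C

Resistance network (inner→outer):
  R'_titanium = ln(0.0813/0.0685)/(2πk) = 0.1713/(2π·24.5) = 0.001113 m·K/W
  R'_mineral wool = ln(0.161/0.0813)/(2πk) = 0.6833/(2π·0.0471) = 2.309 m·K/W
  R'_diatomaceous earth = ln(0.246/0.161)/(2πk) = 0.4239/(2π·0.103) = 0.6550 m·K/W
  R'_conv,out = 1/(2πr h) = 1/(2π·0.246·20.9) = 0.03096 m·K/W
ΣR = 0.001113 + 2.309 + 0.6550 + 0.03096 = 2.996 m·K/W
Q' = ΔT/ΣR = (183 °C − 22.6 °C)/2.996 = 53.54 W/m
From the inner boundary to the mineral wool/diatomaceous earth interface, ΣR_partial = 2.310 m·K/W.
T_interface = T_in − Q'·ΣR_partial = 183 °C − (53.54)(2.310) = 59.3 °C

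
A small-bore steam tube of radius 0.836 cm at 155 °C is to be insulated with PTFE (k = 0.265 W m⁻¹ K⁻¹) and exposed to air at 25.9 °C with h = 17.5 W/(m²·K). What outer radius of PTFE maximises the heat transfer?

r_cr = 1.51 cm

For a cylinder, r_cr = k_ins/h = 0.265/17.5 = 0.0151 m = 1.51 cm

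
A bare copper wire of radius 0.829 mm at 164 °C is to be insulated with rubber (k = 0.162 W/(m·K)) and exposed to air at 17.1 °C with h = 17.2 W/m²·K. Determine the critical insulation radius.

For a cylinder, r_cr = k_ins/h = 0.162/17.2 = 0.00942 m = 0.942 cm

r_cr = 0.942 cm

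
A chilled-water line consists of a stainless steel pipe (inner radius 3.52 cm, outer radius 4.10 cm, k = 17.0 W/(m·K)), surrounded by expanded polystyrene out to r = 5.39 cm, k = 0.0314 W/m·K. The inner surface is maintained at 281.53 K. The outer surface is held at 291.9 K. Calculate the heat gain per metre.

Q' = 7.47 W/m

Treat each layer as a resistance in series:
  R'_stainless steel = ln(0.0410/0.0352)/(2πk) = 0.1525/(2π·17.0) = 0.001428 m·K/W
  R'_expanded polystyrene = ln(0.0539/0.0410)/(2πk) = 0.2736/(2π·0.0314) = 1.387 m·K/W
ΣR = 0.001428 + 1.387 = 1.388 m·K/W
Q' = ΔT/ΣR = (281.53 K − 291.9 K)/1.388 = -7.47 W/m
(Negative Q' ⇒ heat flows inward; heat gain = 7.47 W/m.)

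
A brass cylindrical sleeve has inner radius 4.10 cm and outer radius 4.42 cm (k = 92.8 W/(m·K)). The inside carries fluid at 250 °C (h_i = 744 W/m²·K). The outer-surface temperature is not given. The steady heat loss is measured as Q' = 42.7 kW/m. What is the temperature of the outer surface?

T_out = 21.7 °C

Series resistances:
  R'_conv,in = 1/(2πr h) = 1/(2π·0.0410·744) = 0.005218 m·K/W
  R'_brass = ln(0.0442/0.0410)/(2πk) = 0.07515/(2π·92.8) = 1.289×10^-4 m·K/W
ΣR = 0.005346 m·K/W
ΔT = Q'·ΣR = 42700 × 0.005346 = 228.3 K
Heat flows outward, so T_out = T_in − ΔT = 250 − 228.3 = 21.7 °C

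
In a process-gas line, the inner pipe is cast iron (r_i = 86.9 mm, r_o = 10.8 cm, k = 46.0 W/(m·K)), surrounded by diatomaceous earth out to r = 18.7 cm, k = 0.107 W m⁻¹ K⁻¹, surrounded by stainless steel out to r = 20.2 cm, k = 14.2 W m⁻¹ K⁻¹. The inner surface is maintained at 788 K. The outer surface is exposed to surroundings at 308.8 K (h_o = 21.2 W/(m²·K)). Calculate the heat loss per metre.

Resistance network (inner→outer):
  R'_cast iron = ln(0.108/0.0869)/(2πk) = 0.2174/(2π·46.0) = 7.521×10^-4 m·K/W
  R'_diatomaceous earth = ln(0.187/0.108)/(2πk) = 0.5490/(2π·0.107) = 0.8166 m·K/W
  R'_stainless steel = ln(0.202/0.187)/(2πk) = 0.07716/(2π·14.2) = 8.648×10^-4 m·K/W
  R'_conv,out = 1/(2πr h) = 1/(2π·0.202·21.2) = 0.03716 m·K/W
ΣR = 7.521×10^-4 + 0.8166 + 8.648×10^-4 + 0.03716 = 0.8554 m·K/W
Q' = ΔT/ΣR = (788 K − 308.8 K)/0.8554 = 560 W/m

Q' = 560 W/m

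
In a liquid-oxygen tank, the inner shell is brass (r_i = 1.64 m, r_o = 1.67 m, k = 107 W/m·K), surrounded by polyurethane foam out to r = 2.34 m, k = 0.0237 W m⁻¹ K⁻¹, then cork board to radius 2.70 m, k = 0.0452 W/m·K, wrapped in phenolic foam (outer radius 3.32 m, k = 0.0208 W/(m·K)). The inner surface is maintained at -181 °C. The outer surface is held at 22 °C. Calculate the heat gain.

Q = 216 W

Series thermal resistances, inner to outer:
  R_brass = (1/1.64 − 1/1.67)/(4πk) = 0.01095/(4π·107) = 8.146×10^-6 K/W
  R_polyurethane foam = (1/1.67 − 1/2.34)/(4πk) = 0.1715/(4π·0.0237) = 0.5757 K/W
  R_cork board = (1/2.34 − 1/2.70)/(4πk) = 0.05698/(4π·0.0452) = 0.1003 K/W
  R_phenolic foam = (1/2.70 − 1/3.32)/(4πk) = 0.06917/(4π·0.0208) = 0.2646 K/W
ΣR = 8.146×10^-6 + 0.5757 + 0.1003 + 0.2646 = 0.9406 K/W
Q = ΔT/ΣR = (-181 °C − 22 °C)/0.9406 = -216 W
(Negative Q ⇒ heat flows inward; heat gain = 216 W.)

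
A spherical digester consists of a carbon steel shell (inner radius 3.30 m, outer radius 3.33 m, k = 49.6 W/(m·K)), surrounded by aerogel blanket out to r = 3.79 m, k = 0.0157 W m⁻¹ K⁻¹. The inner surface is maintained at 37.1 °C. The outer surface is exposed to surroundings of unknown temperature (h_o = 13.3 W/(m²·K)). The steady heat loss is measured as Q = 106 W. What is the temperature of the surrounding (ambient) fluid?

T_out = 17.5 °C

Series resistances:
  R_carbon steel = (1/3.30 − 1/3.33)/(4πk) = 0.002730/(4π·49.6) = 4.380×10^-6 K/W
  R_aerogel blanket = (1/3.33 − 1/3.79)/(4πk) = 0.03645/(4π·0.0157) = 0.1847 K/W
  R_conv,out = 1/(4πr²h) = 1/(4π·3.79²·13.3) = 4.165×10^-4 K/W
ΣR = 0.1852 K/W
ΔT = Q·ΣR = 106 × 0.1852 = 19.63 K
Heat flows outward, so T_out = T_in − ΔT = 37.1 − 19.63 = 17.5 °C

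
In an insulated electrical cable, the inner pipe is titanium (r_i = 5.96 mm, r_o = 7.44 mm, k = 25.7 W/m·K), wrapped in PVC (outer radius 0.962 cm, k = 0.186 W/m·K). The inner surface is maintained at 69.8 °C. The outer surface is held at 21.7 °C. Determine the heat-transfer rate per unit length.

Treat each layer as a resistance in series:
  R'_titanium = ln(0.00744/0.00596)/(2πk) = 0.2218/(2π·25.7) = 0.001374 m·K/W
  R'_PVC = ln(0.00962/0.00744)/(2πk) = 0.2570/(2π·0.186) = 0.2199 m·K/W
ΣR = 0.001374 + 0.2199 = 0.2213 m·K/W
Q' = ΔT/ΣR = (69.8 °C − 21.7 °C)/0.2213 = 217 W/m

Q' = 217 W/m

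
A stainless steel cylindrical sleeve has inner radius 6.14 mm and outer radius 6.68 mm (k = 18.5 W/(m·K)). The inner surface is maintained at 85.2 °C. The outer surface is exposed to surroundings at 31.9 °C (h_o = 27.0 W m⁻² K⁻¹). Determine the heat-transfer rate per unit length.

Q' = 60.4 W/m

Resistance network (inner→outer):
  R'_stainless steel = ln(0.00668/0.00614)/(2πk) = 0.08429/(2π·18.5) = 7.252×10^-4 m·K/W
  R'_conv,out = 1/(2πr h) = 1/(2π·0.00668·27.0) = 0.8824 m·K/W
ΣR = 7.252×10^-4 + 0.8824 = 0.8831 m·K/W
Q' = ΔT/ΣR = (85.2 °C − 31.9 °C)/0.8831 = 60.4 W/m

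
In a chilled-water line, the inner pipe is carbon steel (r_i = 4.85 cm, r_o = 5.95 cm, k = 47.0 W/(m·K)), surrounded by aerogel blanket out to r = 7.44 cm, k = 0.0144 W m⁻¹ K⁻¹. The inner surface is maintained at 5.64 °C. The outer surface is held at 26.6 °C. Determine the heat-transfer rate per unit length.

Treat each layer as a resistance in series:
  R'_carbon steel = ln(0.0595/0.0485)/(2πk) = 0.2044/(2π·47.0) = 6.922×10^-4 m·K/W
  R'_aerogel blanket = ln(0.0744/0.0595)/(2πk) = 0.2235/(2π·0.0144) = 2.470 m·K/W
ΣR = 6.922×10^-4 + 2.470 = 2.471 m·K/W
Q' = ΔT/ΣR = (5.64 °C − 26.6 °C)/2.471 = -8.48 W/m
(Negative Q' ⇒ heat flows inward; heat gain = 8.48 W/m.)

Q' = 8.48 W/m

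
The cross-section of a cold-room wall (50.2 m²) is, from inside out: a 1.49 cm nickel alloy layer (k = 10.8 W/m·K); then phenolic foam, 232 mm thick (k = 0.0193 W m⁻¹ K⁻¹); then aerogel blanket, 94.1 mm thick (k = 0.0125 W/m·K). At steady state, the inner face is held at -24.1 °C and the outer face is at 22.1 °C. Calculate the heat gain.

Q = 119 W

Treat each layer as a resistance in series:
  R_nickel alloy = L/(kA) = 0.0149/(10.8·50.2) = 2.748×10^-5 K/W
  R_phenolic foam = L/(kA) = 0.232/(0.0193·50.2) = 0.2395 K/W
  R_aerogel blanket = L/(kA) = 0.0941/(0.0125·50.2) = 0.1500 K/W
ΣR = 2.748×10^-5 + 0.2395 + 0.1500 = 0.3895 K/W
Q = ΔT/ΣR = (-24.1 °C − 22.1 °C)/0.3895 = -119 W
(Negative Q ⇒ heat flows inward; heat gain = 119 W.)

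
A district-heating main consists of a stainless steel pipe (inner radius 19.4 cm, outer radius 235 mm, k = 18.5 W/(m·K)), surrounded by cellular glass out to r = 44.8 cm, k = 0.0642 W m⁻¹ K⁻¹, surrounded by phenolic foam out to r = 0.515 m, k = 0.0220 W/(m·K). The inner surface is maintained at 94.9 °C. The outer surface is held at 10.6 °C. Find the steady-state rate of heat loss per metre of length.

Treat each layer as a resistance in series:
  R'_stainless steel = ln(0.235/0.194)/(2πk) = 0.1917/(2π·18.5) = 0.001649 m·K/W
  R'_cellular glass = ln(0.448/0.235)/(2πk) = 0.6452/(2π·0.0642) = 1.600 m·K/W
  R'_phenolic foam = ln(0.515/0.448)/(2πk) = 0.1394/(2π·0.0220) = 1.008 m·K/W
ΣR = 0.001649 + 1.600 + 1.008 = 2.610 m·K/W
Q' = ΔT/ΣR = (94.9 °C − 10.6 °C)/2.610 = 32.3 W/m

Q' = 32.3 W/m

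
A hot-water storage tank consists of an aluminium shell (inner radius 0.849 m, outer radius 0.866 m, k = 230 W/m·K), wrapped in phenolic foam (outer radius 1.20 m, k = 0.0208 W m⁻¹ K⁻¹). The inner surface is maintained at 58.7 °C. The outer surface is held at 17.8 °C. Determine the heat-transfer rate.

Resistance network (inner→outer):
  R_aluminium = (1/0.849 − 1/0.866)/(4πk) = 0.02312/(4π·230) = 8.000×10^-6 K/W
  R_phenolic foam = (1/0.866 − 1/1.20)/(4πk) = 0.3214/(4π·0.0208) = 1.230 K/W
ΣR = 8.000×10^-6 + 1.230 = 1.230 K/W
Q = ΔT/ΣR = (58.7 °C − 17.8 °C)/1.230 = 33.3 W

Q = 33.3 W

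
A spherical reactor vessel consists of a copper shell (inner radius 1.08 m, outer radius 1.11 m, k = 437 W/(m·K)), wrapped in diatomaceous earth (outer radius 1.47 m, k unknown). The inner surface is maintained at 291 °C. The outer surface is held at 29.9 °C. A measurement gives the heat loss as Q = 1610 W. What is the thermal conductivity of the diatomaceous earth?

k = 0.108 W/m·K

ΣR = ΔT/Q = |291 − 29.9|/1610 = 0.1622 K/W
Known resistances:
  R_copper = (1/1.08 − 1/1.11)/(4πk) = 0.02503/(4π·437) = 4.557×10^-6 K/W
R_diatomaceous earth = ΣR − ΣR_known = 0.1622 − 4.557×10^-6 = 0.1622 K/W
(1/r₁−1/r₂)/(4πk) = 0.1622 ⇒ k = 0.2206/(4π·0.1622) = 0.108 W/m·K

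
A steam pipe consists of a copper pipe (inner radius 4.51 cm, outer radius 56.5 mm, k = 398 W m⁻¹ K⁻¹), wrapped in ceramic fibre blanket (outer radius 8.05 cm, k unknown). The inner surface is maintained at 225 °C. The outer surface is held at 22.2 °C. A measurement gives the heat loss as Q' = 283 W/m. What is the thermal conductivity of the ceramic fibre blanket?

ΣR = ΔT/Q' = |225 − 22.2|/283 = 0.7166 m·K/W
Known resistances:
  R'_copper = ln(0.0565/0.0451)/(2πk) = 0.2254/(2π·398) = 9.012×10^-5 m·K/W
R_ceramic fibre blanket = ΣR − ΣR_known = 0.7166 − 9.012×10^-5 = 0.7165 m·K/W
ln(r₂/r₁)/(2πk) = 0.7165 ⇒ k = 0.3540/(2π·0.7165) = 0.0786 W/m·K

k = 0.0786 W/m·K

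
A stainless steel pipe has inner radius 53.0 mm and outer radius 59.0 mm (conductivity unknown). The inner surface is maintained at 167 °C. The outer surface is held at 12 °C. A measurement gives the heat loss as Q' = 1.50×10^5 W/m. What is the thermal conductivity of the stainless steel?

ΣR = ΔT/Q' = |167 − 12|/1.50×10^5 = 0.001033 m·K/W
ln(r₂/r₁)/(2πk) = 0.001033 ⇒ k = 0.1072/(2π·0.001033) = 16.5 W/m·K

k = 16.5 W/m·K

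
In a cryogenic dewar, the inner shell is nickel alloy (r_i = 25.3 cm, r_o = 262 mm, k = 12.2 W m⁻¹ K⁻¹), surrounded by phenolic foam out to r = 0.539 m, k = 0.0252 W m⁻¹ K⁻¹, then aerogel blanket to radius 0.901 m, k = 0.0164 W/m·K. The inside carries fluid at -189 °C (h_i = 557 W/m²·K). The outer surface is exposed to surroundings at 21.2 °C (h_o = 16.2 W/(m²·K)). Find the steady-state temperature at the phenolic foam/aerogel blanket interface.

Treat each layer as a resistance in series:
  R_conv,in = 1/(4πr²h) = 1/(4π·0.253²·557) = 0.002232 K/W
  R_nickel alloy = (1/0.253 − 1/0.262)/(4πk) = 0.1358/(4π·12.2) = 8.856×10^-4 K/W
  R_phenolic foam = (1/0.262 − 1/0.539)/(4πk) = 1.962/(4π·0.0252) = 6.194 K/W
  R_aerogel blanket = (1/0.539 − 1/0.901)/(4πk) = 0.7454/(4π·0.0164) = 3.617 K/W
  R_conv,out = 1/(4πr²h) = 1/(4π·0.901²·16.2) = 0.006051 K/W
ΣR = 0.002232 + 8.856×10^-4 + 6.194 + 3.617 + 0.006051 = 9.820 K/W
Q = ΔT/ΣR = (-189 °C − 21.2 °C)/9.820 = -21.41 W
From the inner boundary to the phenolic foam/aerogel blanket interface, ΣR_partial = 6.197 K/W.
T_interface = T_in − Q·ΣR_partial = -189 °C − (-21.41)(6.197) = -56.3 °C

T = -56.3 °C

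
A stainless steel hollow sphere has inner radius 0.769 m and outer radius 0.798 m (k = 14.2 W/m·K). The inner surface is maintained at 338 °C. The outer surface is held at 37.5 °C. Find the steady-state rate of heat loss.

Q = 1130 kW

Q = 4πk·ΔT/(1/r₁ − 1/r₂) = 4π × 14.2 × 300.5 / (1/0.769 − 1/0.798) = 1.13×10^6 W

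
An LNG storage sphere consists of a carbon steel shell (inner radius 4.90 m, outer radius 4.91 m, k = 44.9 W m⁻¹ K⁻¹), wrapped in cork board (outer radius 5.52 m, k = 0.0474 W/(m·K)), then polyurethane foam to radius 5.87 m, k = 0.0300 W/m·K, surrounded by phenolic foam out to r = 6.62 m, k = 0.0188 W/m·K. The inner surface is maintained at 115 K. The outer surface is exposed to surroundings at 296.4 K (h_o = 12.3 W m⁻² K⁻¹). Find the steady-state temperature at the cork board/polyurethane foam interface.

Resistance network (inner→outer):
  R_carbon steel = (1/4.90 − 1/4.91)/(4πk) = 4.156×10^-4/(4π·44.9) = 7.367×10^-7 K/W
  R_cork board = (1/4.91 − 1/5.52)/(4πk) = 0.02251/(4π·0.0474) = 0.03779 K/W
  R_polyurethane foam = (1/5.52 − 1/5.87)/(4πk) = 0.01080/(4π·0.0300) = 0.02865 K/W
  R_phenolic foam = (1/5.87 − 1/6.62)/(4πk) = 0.01930/(4π·0.0188) = 0.08170 K/W
  R_conv,out = 1/(4πr²h) = 1/(4π·6.62²·12.3) = 1.476×10^-4 K/W
ΣR = 7.367×10^-7 + 0.03779 + 0.02865 + 0.08170 + 1.476×10^-4 = 0.1483 K/W
Q = ΔT/ΣR = (115 K − 296.4 K)/0.1483 = -1223 W
From the inner boundary to the cork board/polyurethane foam interface, ΣR_partial = 0.03779 K/W.
T_interface = T_in − Q·ΣR_partial = 115 K − (-1223)(0.03779) = 161 K

T = 161 K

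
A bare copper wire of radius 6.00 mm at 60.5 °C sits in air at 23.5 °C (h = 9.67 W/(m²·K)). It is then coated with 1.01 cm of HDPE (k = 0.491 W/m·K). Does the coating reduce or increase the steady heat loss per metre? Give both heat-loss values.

increases: 13.5 → 27.6 W/m

Critical radius for a cylinder: r_cr = k/h = 0.0508 m = 5.08 cm.
Outer radius after coating: r₂ = 0.00600 + 0.0101 = 0.01610 m.
Since r₁ < r_cr and r₂ ≤ r_cr, the coating moves toward the maximum at r_cr — heat loss rises.
Bare: R = 1/(2πr₁h) = 2.743 m·K/W; Q = 37/2.743 = 13.5 W/m.
Coated: R = R_cond + R_conv = 1.342 m·K/W; Q = 37/1.342 = 27.6 W/m.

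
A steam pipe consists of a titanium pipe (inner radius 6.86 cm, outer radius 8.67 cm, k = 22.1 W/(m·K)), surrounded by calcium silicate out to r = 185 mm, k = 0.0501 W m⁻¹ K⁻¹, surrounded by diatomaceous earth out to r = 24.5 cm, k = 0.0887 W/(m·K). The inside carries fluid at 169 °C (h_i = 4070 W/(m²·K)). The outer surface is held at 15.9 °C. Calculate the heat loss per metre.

Q' = 52.5 W/m

Treat each layer as a resistance in series:
  R'_conv,in = 1/(2πr h) = 1/(2π·0.0686·4070) = 5.700×10^-4 m·K/W
  R'_titanium = ln(0.0867/0.0686)/(2πk) = 0.2342/(2π·22.1) = 0.001686 m·K/W
  R'_calcium silicate = ln(0.185/0.0867)/(2πk) = 0.7579/(2π·0.0501) = 2.408 m·K/W
  R'_diatomaceous earth = ln(0.245/0.185)/(2πk) = 0.2809/(2π·0.0887) = 0.5040 m·K/W
ΣR = 5.700×10^-4 + 0.001686 + 2.408 + 0.5040 = 2.914 m·K/W
Q' = ΔT/ΣR = (169 °C − 15.9 °C)/2.914 = 52.5 W/m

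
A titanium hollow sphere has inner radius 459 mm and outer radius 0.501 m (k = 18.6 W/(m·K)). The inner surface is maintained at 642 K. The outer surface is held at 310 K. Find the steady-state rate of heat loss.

Q = 425 kW

Q = 4πk·ΔT/(1/r₁ − 1/r₂) = 4π × 18.6 × 332 / (1/0.459 − 1/0.501) = 4.25×10^5 W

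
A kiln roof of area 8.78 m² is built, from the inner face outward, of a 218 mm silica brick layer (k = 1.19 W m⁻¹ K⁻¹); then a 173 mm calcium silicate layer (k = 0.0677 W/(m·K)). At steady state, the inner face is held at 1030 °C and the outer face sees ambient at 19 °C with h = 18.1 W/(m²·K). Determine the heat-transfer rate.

Q = 3.18 kW

Resistance network (inner→outer):
  R_silica brick = L/(kA) = 0.218/(1.19·8.78) = 0.02086 K/W
  R_calcium silicate = L/(kA) = 0.173/(0.0677·8.78) = 0.2910 K/W
  R_conv,out = 1/(hA) = 1/(18.1·8.78) = 0.006293 K/W
ΣR = 0.02086 + 0.2910 + 0.006293 = 0.3182 K/W
Q = ΔT/ΣR = (1030 °C − 19 °C)/0.3182 = 3180 W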